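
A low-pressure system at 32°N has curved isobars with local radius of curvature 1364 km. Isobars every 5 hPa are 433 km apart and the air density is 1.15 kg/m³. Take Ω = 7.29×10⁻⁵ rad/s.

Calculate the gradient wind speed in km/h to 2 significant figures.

Coriolis parameter at 32°N:
f = 2Ω sin φ = 2 × 7.29×10⁻⁵ × sin 32° = 7.73×10⁻⁵ s⁻¹
Pressure gradient: |∂P/∂n| = 500 Pa / 433000 m = 1.15×10⁻³ Pa/m
Geostrophic speed: V_g = |∂P/∂n|/(fρ) = 1.15×10⁻³/(7.73×10⁻⁵ × 1.15) = 13.0 m/s
Around a low, centrifugal force acts outward with Coriolis, so pressure-gradient force balances both:
(1/ρ)|∂P/∂n| = fV + V²/R  →  V² + fR·V − fR·V_g = 0
With fR = 7.73×10⁻⁵ × 1364×10³ m = 105 m/s:
V = [−fR + √((fR)² + 4 fR V_g)]/2 = [−105 + √(105² + 4×105×13)]/2 = 11.7 m/s
Subgeostrophic (V < V_g = 13 m/s), as expected around a low.
Converting: 11.7 m/s × 3.6 = 42 km/h

42 km/h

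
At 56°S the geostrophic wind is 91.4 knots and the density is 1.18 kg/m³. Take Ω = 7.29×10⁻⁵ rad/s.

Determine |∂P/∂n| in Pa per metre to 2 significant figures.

6.7×10⁻³ Pa/m

Coriolis parameter at 56°S:
f = 2Ω sin φ = 2 × 7.29×10⁻⁵ × sin 56° = 1.21×10⁻⁴ s⁻¹
Wind speed in SI: 91.4 knots = 47.0 m/s
Geostrophic balance rearranged: |∂P/∂n| = f ρ V_g
|∂P/∂n| = 1.21×10⁻⁴ × 1.18 × 47.0 = 6.71×10⁻³ Pa/m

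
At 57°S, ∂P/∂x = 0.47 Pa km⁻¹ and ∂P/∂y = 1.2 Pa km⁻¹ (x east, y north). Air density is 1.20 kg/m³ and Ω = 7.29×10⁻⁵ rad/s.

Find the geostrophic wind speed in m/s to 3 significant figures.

Coriolis parameter at 57°S:
f = 2Ω sin φ = 2 × 7.29×10⁻⁵ × sin 57° = 1.22×10⁻⁴ s⁻¹
In the Southern Hemisphere f is negative: f = −1.22×10⁻⁴ s⁻¹.
Component geostrophic relations (x east, y north):
u_g = −(1/(fρ)) ∂P/∂y,  v_g = (1/(fρ)) ∂P/∂x
u_g = −(1.2×10⁻³)/(−1.22×10⁻⁴ × 1.20) = 8.18 m/s;  v_g = (0.47×10⁻³)/(−1.22×10⁻⁴ × 1.20) = −3.20 m/s
|V_g| = √(u_g² + v_g²) = 8.78 m/s

8.78 m/s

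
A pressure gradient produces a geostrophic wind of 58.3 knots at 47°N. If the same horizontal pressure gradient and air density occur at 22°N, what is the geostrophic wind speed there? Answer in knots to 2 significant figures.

With the same pressure gradient and density, V_g ∝ 1/f ∝ 1/sin φ.
V₂ = V₁ · sin φ₁ / sin φ₂ = 58.3 × sin 47° / sin 22°
V₂ = 58.3 × 0.7314/0.3746 = 110 knots

110 knots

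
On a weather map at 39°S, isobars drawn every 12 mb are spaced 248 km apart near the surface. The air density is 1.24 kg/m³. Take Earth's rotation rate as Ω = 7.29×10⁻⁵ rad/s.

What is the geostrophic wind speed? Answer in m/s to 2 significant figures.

43 m/s

Coriolis parameter at 39°S:
f = 2Ω sin φ = 2 × 7.29×10⁻⁵ × sin 39° = 9.18×10⁻⁵ s⁻¹
Pressure gradient: |∂P/∂n| = 1200 Pa / 248000 m = 4.84×10⁻³ Pa/m
Geostrophic balance (pressure-gradient force = Coriolis force):
V_g = (1/(fρ)) |∂P/∂n| = 4.84×10⁻³ / (9.18×10⁻⁵ × 1.24) = 42.5 m/s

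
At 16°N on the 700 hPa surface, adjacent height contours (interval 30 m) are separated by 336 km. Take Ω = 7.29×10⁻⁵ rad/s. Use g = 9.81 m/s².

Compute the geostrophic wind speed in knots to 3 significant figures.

Coriolis parameter at 16°N:
f = 2Ω sin φ = 2 × 7.29×10⁻⁵ × sin 16° = 4.02×10⁻⁵ s⁻¹
Height gradient: |∂Z/∂n| = 30 m / 336000 m = 8.93×10⁻⁵
On a pressure surface, geostrophic balance gives V_g = (g/f)|∂Z/∂n|:
V_g = 9.81 × 8.93×10⁻⁵ / 4.02×10⁻⁵ = 21.8 m/s
Converting: 21.8 m/s × 1.944 = 42.4 knots

42.4 knots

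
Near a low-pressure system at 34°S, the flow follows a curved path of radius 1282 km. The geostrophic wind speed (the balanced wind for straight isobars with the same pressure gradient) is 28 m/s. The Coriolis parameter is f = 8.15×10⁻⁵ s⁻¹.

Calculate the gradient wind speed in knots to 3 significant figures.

44.6 knots

Around a low, centrifugal force acts outward with Coriolis, so pressure-gradient force balances both:
(1/ρ)|∂P/∂n| = fV + V²/R  →  V² + fR·V − fR·V_g = 0
With fR = 8.15×10⁻⁵ × 1282×10³ m = 104 m/s:
V = [−fR + √((fR)² + 4 fR V_g)]/2 = [−104 + √(104² + 4×104×28)]/2 = 23 m/s
Subgeostrophic (V < V_g = 28 m/s), as expected around a low.
Converting: 23 m/s × 1.944 = 44.6 knots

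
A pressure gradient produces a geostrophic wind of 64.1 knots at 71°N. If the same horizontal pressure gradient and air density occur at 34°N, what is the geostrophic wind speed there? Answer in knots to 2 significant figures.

With the same pressure gradient and density, V_g ∝ 1/f ∝ 1/sin φ.
V₂ = V₁ · sin φ₁ / sin φ₂ = 64.1 × sin 71° / sin 34°
V₂ = 64.1 × 0.9455/0.5592 = 110 knots

110 knots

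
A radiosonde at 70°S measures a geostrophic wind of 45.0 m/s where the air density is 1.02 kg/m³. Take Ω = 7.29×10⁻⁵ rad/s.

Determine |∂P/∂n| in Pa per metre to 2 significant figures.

Coriolis parameter at 70°S:
f = 2Ω sin φ = 2 × 7.29×10⁻⁵ × sin 70° = 1.37×10⁻⁴ s⁻¹
Geostrophic balance rearranged: |∂P/∂n| = f ρ V_g
|∂P/∂n| = 1.37×10⁻⁴ × 1.02 × 45.0 = 6.29×10⁻³ Pa/m

6.3×10⁻³ Pa/m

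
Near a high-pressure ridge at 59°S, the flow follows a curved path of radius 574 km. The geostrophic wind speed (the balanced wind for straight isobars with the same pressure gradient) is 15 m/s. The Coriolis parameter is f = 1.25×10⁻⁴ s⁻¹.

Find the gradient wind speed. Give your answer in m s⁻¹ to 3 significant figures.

21.4 m s⁻¹

Around a high, pressure-gradient force acts outward with centrifugal, so Coriolis balances both:
fV = (1/ρ)|∂P/∂n| + V²/R  →  V² − fR·V + fR·V_g = 0
With fR = 1.25×10⁻⁴ × 574×10³ m = 71.8 m/s:
V = [fR − √((fR)² − 4 fR V_g)]/2 = [71.8 − √(71.8² − 4×71.8×15)]/2 = 21.4 m/s
Supergeostrophic (V > V_g = 15 m/s), as expected around a high.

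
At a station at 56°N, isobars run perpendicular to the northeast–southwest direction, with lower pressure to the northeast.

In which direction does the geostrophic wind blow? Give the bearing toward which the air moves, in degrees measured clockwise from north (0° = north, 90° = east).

135°

The pressure-gradient force points toward the northeast (bearing 045°).
Geostrophic balance: in the Northern Hemisphere the Coriolis force deflects motion to the right, so the geostrophic wind blows 90° to the right of the pressure-gradient force (low pressure on the left).
Rotating 045° by 90° clockwise gives 135° — the wind blows toward the southeast.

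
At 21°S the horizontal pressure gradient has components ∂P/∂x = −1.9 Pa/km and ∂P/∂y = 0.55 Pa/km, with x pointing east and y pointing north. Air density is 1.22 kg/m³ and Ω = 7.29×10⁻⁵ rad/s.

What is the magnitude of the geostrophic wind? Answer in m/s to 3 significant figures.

31.0 m/s

Coriolis parameter at 21°S:
f = 2Ω sin φ = 2 × 7.29×10⁻⁵ × sin 21° = 5.23×10⁻⁵ s⁻¹
In the Southern Hemisphere f is negative: f = −5.23×10⁻⁵ s⁻¹.
Component geostrophic relations (x east, y north):
u_g = −(1/(fρ)) ∂P/∂y,  v_g = (1/(fρ)) ∂P/∂x
u_g = −(0.55×10⁻³)/(−5.23×10⁻⁵ × 1.22) = 8.63 m/s;  v_g = (−1.9×10⁻³)/(−5.23×10⁻⁵ × 1.22) = 29.8 m/s
|V_g| = √(u_g² + v_g²) = 31.0 m/s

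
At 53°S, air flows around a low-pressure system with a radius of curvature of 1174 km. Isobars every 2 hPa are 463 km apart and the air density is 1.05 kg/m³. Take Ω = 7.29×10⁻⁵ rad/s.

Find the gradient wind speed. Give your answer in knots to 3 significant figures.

6.70 knots

Coriolis parameter at 53°S:
f = 2Ω sin φ = 2 × 7.29×10⁻⁵ × sin 53° = 1.16×10⁻⁴ s⁻¹
Pressure gradient: |∂P/∂n| = 200 Pa / 463000 m = 4.32×10⁻⁴ Pa/m
Geostrophic speed: V_g = |∂P/∂n|/(fρ) = 4.32×10⁻⁴/(1.16×10⁻⁴ × 1.05) = 3.53 m/s
Around a low, centrifugal force acts outward with Coriolis, so pressure-gradient force balances both:
(1/ρ)|∂P/∂n| = fV + V²/R  →  V² + fR·V − fR·V_g = 0
With fR = 1.16×10⁻⁴ × 1174×10³ m = 137 m/s:
V = [−fR + √((fR)² + 4 fR V_g)]/2 = [−137 + √(137² + 4×137×3.53)]/2 = 3.45 m/s
Subgeostrophic (V < V_g = 3.53 m/s), as expected around a low.
Converting: 3.45 m/s × 1.944 = 6.70 knots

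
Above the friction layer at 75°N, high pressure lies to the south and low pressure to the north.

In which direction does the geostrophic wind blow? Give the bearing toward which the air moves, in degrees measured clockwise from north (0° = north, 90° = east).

The pressure-gradient force points toward the north (bearing 000°).
Geostrophic balance: in the Northern Hemisphere the Coriolis force deflects motion to the right, so the geostrophic wind blows 90° to the right of the pressure-gradient force (low pressure on the left).
Rotating 000° by 90° clockwise gives 090° — the wind blows toward the east.

090°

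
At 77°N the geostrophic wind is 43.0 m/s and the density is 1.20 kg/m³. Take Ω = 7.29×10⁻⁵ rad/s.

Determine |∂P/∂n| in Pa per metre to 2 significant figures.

Coriolis parameter at 77°N:
f = 2Ω sin φ = 2 × 7.29×10⁻⁵ × sin 77° = 1.42×10⁻⁴ s⁻¹
Geostrophic balance rearranged: |∂P/∂n| = f ρ V_g
|∂P/∂n| = 1.42×10⁻⁴ × 1.20 × 43.0 = 7.33×10⁻³ Pa/m

7.3×10⁻³ Pa/m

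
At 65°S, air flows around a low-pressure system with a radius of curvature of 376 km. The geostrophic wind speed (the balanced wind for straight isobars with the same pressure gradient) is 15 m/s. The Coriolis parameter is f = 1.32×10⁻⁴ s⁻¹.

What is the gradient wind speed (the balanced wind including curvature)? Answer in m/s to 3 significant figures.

12.1 m/s

Around a low, centrifugal force acts outward with Coriolis, so pressure-gradient force balances both:
(1/ρ)|∂P/∂n| = fV + V²/R  →  V² + fR·V − fR·V_g = 0
With fR = 1.32×10⁻⁴ × 376×10³ m = 49.6 m/s:
V = [−fR + √((fR)² + 4 fR V_g)]/2 = [−49.6 + √(49.6² + 4×49.6×15)]/2 = 12.1 m/s
Subgeostrophic (V < V_g = 15 m/s), as expected around a low.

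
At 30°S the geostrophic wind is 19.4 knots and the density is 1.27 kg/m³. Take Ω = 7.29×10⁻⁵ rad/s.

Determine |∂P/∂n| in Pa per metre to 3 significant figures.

9.24×10⁻⁴ Pa/m

Coriolis parameter at 30°S:
f = 2Ω sin φ = 2 × 7.29×10⁻⁵ × sin 30° = 7.29×10⁻⁵ s⁻¹
Wind speed in SI: 19.4 knots = 9.98 m/s
Geostrophic balance rearranged: |∂P/∂n| = f ρ V_g
|∂P/∂n| = 7.29×10⁻⁵ × 1.27 × 9.98 = 9.24×10⁻⁴ Pa/m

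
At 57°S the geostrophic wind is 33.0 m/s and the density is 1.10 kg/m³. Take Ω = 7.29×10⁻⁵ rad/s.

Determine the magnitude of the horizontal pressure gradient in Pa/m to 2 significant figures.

4.4×10⁻³ Pa/m

Coriolis parameter at 57°S:
f = 2Ω sin φ = 2 × 7.29×10⁻⁵ × sin 57° = 1.22×10⁻⁴ s⁻¹
Geostrophic balance rearranged: |∂P/∂n| = f ρ V_g
|∂P/∂n| = 1.22×10⁻⁴ × 1.10 × 33.0 = 4.44×10⁻³ Pa/m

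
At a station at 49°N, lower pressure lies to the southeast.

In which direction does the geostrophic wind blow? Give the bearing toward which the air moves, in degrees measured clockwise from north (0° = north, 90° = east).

The pressure-gradient force points toward the southeast (bearing 135°).
Geostrophic balance: in the Northern Hemisphere the Coriolis force deflects motion to the right, so the geostrophic wind blows 90° to the right of the pressure-gradient force (low pressure on the left).
Rotating 135° by 90° clockwise gives 225° — the wind blows toward the southwest.

225°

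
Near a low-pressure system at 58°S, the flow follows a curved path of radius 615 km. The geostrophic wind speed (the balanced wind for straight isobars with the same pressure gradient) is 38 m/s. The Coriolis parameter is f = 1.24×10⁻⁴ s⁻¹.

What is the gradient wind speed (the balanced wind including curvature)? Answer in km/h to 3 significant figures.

100 km/h

Around a low, centrifugal force acts outward with Coriolis, so pressure-gradient force balances both:
(1/ρ)|∂P/∂n| = fV + V²/R  →  V² + fR·V − fR·V_g = 0
With fR = 1.24×10⁻⁴ × 615×10³ m = 76.3 m/s:
V = [−fR + √((fR)² + 4 fR V_g)]/2 = [−76.3 + √(76.3² + 4×76.3×38)]/2 = 27.8 m/s
Subgeostrophic (V < V_g = 38 m/s), as expected around a low.
Converting: 27.8 m/s × 3.6 = 100 km/h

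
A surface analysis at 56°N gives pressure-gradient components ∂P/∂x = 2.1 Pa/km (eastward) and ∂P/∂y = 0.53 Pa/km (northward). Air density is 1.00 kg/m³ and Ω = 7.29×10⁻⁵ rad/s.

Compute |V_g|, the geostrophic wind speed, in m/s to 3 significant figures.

17.9 m/s

Coriolis parameter at 56°N:
f = 2Ω sin φ = 2 × 7.29×10⁻⁵ × sin 56° = 1.21×10⁻⁴ s⁻¹
Component geostrophic relations (x east, y north):
u_g = −(1/(fρ)) ∂P/∂y,  v_g = (1/(fρ)) ∂P/∂x
u_g = −(0.53×10⁻³)/(1.21×10⁻⁴ × 1.00) = −4.38 m/s;  v_g = (2.1×10⁻³)/(1.21×10⁻⁴ × 1.00) = 17.4 m/s
|V_g| = √(u_g² + v_g²) = 17.9 m/s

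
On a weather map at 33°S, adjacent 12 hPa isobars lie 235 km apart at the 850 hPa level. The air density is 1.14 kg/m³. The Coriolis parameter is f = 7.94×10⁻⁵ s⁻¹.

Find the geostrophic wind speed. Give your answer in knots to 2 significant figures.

110 knots

Pressure gradient: |∂P/∂n| = 1200 Pa / 235000 m = 5.11×10⁻³ Pa/m
Geostrophic balance (pressure-gradient force = Coriolis force):
V_g = (1/(fρ)) |∂P/∂n| = 5.11×10⁻³ / (7.94×10⁻⁵ × 1.14) = 56.4 m/s
Converting: 56.4 m/s × 1.944 = 110 knots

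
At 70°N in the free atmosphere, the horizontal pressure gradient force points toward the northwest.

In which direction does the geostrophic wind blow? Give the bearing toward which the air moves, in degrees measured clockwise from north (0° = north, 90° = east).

The pressure-gradient force points toward the northwest (bearing 315°).
Geostrophic balance: in the Northern Hemisphere the Coriolis force deflects motion to the right, so the geostrophic wind blows 90° to the right of the pressure-gradient force (low pressure on the left).
Rotating 315° by 90° clockwise gives 045° — the wind blows toward the northeast.

045°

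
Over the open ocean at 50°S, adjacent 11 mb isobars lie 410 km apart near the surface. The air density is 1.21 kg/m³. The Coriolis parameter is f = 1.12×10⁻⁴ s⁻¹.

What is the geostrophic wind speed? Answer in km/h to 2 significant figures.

71 km/h

Pressure gradient: |∂P/∂n| = 1100 Pa / 410000 m = 2.68×10⁻³ Pa/m
Geostrophic balance (pressure-gradient force = Coriolis force):
V_g = (1/(fρ)) |∂P/∂n| = 2.68×10⁻³ / (1.12×10⁻⁴ × 1.21) = 19.8 m/s
Converting: 19.8 m/s × 3.6 = 71 km/h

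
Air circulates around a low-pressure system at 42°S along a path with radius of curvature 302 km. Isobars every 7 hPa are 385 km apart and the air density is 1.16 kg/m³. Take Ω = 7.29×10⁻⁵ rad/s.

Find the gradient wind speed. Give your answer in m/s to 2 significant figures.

12 m/s

Coriolis parameter at 42°S:
f = 2Ω sin φ = 2 × 7.29×10⁻⁵ × sin 42° = 9.76×10⁻⁵ s⁻¹
Pressure gradient: |∂P/∂n| = 700 Pa / 385000 m = 1.82×10⁻³ Pa/m
Geostrophic speed: V_g = |∂P/∂n|/(fρ) = 1.82×10⁻³/(9.76×10⁻⁵ × 1.16) = 16.1 m/s
Around a low, centrifugal force acts outward with Coriolis, so pressure-gradient force balances both:
(1/ρ)|∂P/∂n| = fV + V²/R  →  V² + fR·V − fR·V_g = 0
With fR = 9.76×10⁻⁵ × 302×10³ m = 29.5 m/s:
V = [−fR + √((fR)² + 4 fR V_g)]/2 = [−29.5 + √(29.5² + 4×29.5×16.1)]/2 = 11.5 m/s
Subgeostrophic (V < V_g = 16.1 m/s), as expected around a low.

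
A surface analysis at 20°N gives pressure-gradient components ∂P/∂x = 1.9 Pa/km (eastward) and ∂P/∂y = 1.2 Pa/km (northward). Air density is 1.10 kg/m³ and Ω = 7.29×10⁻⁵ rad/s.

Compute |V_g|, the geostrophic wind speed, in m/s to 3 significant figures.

41.0 m/s

Coriolis parameter at 20°N:
f = 2Ω sin φ = 2 × 7.29×10⁻⁵ × sin 20° = 4.99×10⁻⁵ s⁻¹
Component geostrophic relations (x east, y north):
u_g = −(1/(fρ)) ∂P/∂y,  v_g = (1/(fρ)) ∂P/∂x
u_g = −(1.2×10⁻³)/(4.99×10⁻⁵ × 1.10) = −21.9 m/s;  v_g = (1.9×10⁻³)/(4.99×10⁻⁵ × 1.10) = 34.6 m/s
|V_g| = √(u_g² + v_g²) = 41.0 m/s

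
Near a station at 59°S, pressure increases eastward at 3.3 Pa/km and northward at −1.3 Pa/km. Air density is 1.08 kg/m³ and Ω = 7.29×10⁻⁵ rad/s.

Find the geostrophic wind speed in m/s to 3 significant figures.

Coriolis parameter at 59°S:
f = 2Ω sin φ = 2 × 7.29×10⁻⁵ × sin 59° = 1.25×10⁻⁴ s⁻¹
In the Southern Hemisphere f is negative: f = −1.25×10⁻⁴ s⁻¹.
Component geostrophic relations (x east, y north):
u_g = −(1/(fρ)) ∂P/∂y,  v_g = (1/(fρ)) ∂P/∂x
u_g = −(−1.3×10⁻³)/(−1.25×10⁻⁴ × 1.08) = −9.63 m/s;  v_g = (3.3×10⁻³)/(−1.25×10⁻⁴ × 1.08) = −24.4 m/s
|V_g| = √(u_g² + v_g²) = 26.3 m/s

26.3 m/s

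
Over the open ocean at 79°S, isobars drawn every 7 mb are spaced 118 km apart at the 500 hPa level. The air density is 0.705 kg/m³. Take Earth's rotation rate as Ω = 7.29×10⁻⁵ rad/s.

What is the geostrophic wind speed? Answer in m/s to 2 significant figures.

59 m/s

Coriolis parameter at 79°S:
f = 2Ω sin φ = 2 × 7.29×10⁻⁵ × sin 79° = 1.43×10⁻⁴ s⁻¹
Pressure gradient: |∂P/∂n| = 700 Pa / 118000 m = 5.93×10⁻³ Pa/m
Geostrophic balance (pressure-gradient force = Coriolis force):
V_g = (1/(fρ)) |∂P/∂n| = 5.93×10⁻³ / (1.43×10⁻⁴ × 0.705) = 58.8 m/s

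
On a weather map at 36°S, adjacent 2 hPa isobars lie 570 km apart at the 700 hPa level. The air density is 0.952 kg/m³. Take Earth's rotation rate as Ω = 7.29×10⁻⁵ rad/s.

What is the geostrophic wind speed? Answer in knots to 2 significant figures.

Coriolis parameter at 36°S:
f = 2Ω sin φ = 2 × 7.29×10⁻⁵ × sin 36° = 8.57×10⁻⁵ s⁻¹
Pressure gradient: |∂P/∂n| = 200 Pa / 570000 m = 3.51×10⁻⁴ Pa/m
Geostrophic balance (pressure-gradient force = Coriolis force):
V_g = (1/(fρ)) |∂P/∂n| = 3.51×10⁻⁴ / (8.57×10⁻⁵ × 0.952) = 4.30 m/s
Converting: 4.30 m/s × 1.944 = 8.4 knots

8.4 knots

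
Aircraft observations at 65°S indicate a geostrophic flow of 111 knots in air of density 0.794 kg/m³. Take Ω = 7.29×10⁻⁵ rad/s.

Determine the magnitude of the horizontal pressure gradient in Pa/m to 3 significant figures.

Coriolis parameter at 65°S:
f = 2Ω sin φ = 2 × 7.29×10⁻⁵ × sin 65° = 1.32×10⁻⁴ s⁻¹
Wind speed in SI: 111 knots = 57.1 m/s
Geostrophic balance rearranged: |∂P/∂n| = f ρ V_g
|∂P/∂n| = 1.32×10⁻⁴ × 0.794 × 57.1 = 5.99×10⁻³ Pa/m

5.99×10⁻³ Pa/m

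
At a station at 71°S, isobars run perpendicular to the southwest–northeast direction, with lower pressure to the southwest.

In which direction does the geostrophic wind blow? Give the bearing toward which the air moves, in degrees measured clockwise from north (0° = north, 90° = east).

The pressure-gradient force points toward the southwest (bearing 225°).
Geostrophic balance: in the Southern Hemisphere the Coriolis force deflects motion to the left, so the geostrophic wind blows 90° to the left of the pressure-gradient force (low pressure on the right).
Rotating 225° by 90° counterclockwise gives 135° — the wind blows toward the southeast.

135°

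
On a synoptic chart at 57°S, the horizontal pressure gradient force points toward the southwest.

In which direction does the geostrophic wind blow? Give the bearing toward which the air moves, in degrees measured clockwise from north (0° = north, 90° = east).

The pressure-gradient force points toward the southwest (bearing 225°).
Geostrophic balance: in the Southern Hemisphere the Coriolis force deflects motion to the left, so the geostrophic wind blows 90° to the left of the pressure-gradient force (low pressure on the right).
Rotating 225° by 90° counterclockwise gives 135° — the wind blows toward the southeast.

135°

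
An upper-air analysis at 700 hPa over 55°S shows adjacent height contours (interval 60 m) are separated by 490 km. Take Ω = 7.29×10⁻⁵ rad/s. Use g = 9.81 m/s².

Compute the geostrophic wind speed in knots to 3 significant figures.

19.6 knots

Coriolis parameter at 55°S:
f = 2Ω sin φ = 2 × 7.29×10⁻⁵ × sin 55° = 1.19×10⁻⁴ s⁻¹
Height gradient: |∂Z/∂n| = 60 m / 490000 m = 1.22×10⁻⁴
On a pressure surface, geostrophic balance gives V_g = (g/f)|∂Z/∂n|:
V_g = 9.81 × 1.22×10⁻⁴ / 1.19×10⁻⁴ = 10.1 m/s
Converting: 10.1 m/s × 1.944 = 19.6 knots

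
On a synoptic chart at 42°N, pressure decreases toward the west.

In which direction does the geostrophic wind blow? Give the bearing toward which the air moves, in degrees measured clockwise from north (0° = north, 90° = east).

The pressure-gradient force points toward the west (bearing 270°).
Geostrophic balance: in the Northern Hemisphere the Coriolis force deflects motion to the right, so the geostrophic wind blows 90° to the right of the pressure-gradient force (low pressure on the left).
Rotating 270° by 90° clockwise gives 000° — the wind blows toward the north.

000°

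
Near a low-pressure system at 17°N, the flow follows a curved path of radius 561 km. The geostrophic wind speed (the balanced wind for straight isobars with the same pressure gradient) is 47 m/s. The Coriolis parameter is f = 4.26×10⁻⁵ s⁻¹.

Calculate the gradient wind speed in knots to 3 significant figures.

Around a low, centrifugal force acts outward with Coriolis, so pressure-gradient force balances both:
(1/ρ)|∂P/∂n| = fV + V²/R  →  V² + fR·V − fR·V_g = 0
With fR = 4.26×10⁻⁵ × 561×10³ m = 23.9 m/s:
V = [−fR + √((fR)² + 4 fR V_g)]/2 = [−23.9 + √(23.9² + 4×23.9×47)]/2 = 23.6 m/s
Subgeostrophic (V < V_g = 47 m/s), as expected around a low.
Converting: 23.6 m/s × 1.944 = 45.9 knots

45.9 knots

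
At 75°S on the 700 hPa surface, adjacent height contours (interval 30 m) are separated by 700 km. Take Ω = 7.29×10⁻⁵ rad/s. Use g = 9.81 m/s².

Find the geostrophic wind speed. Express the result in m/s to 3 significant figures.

2.99 m/s

Coriolis parameter at 75°S:
f = 2Ω sin φ = 2 × 7.29×10⁻⁵ × sin 75° = 1.41×10⁻⁴ s⁻¹
Height gradient: |∂Z/∂n| = 30 m / 700000 m = 4.29×10⁻⁵
On a pressure surface, geostrophic balance gives V_g = (g/f)|∂Z/∂n|:
V_g = 9.81 × 4.29×10⁻⁵ / 1.41×10⁻⁴ = 2.99 m/s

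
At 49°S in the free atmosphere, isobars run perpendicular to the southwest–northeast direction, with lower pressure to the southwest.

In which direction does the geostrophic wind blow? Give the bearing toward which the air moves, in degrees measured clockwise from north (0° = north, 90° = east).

The pressure-gradient force points toward the southwest (bearing 225°).
Geostrophic balance: in the Southern Hemisphere the Coriolis force deflects motion to the left, so the geostrophic wind blows 90° to the left of the pressure-gradient force (low pressure on the right).
Rotating 225° by 90° counterclockwise gives 135° — the wind blows toward the southeast.

135°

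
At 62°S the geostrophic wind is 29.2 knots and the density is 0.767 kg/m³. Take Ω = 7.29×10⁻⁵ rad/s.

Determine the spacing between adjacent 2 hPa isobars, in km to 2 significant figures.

Coriolis parameter at 62°S:
f = 2Ω sin φ = 2 × 7.29×10⁻⁵ × sin 62° = 1.29×10⁻⁴ s⁻¹
Wind speed in SI: 29.2 knots = 15.0 m/s
Geostrophic balance rearranged: |∂P/∂n| = f ρ V_g
|∂P/∂n| = 1.29×10⁻⁴ × 0.767 × 15.0 = 1.48×10⁻³ Pa/m
Isobar spacing: Δn = ΔP/|∂P/∂n| = 200 Pa / 1.48×10⁻³ Pa/m = 134841 m ≈ 130 km

130 km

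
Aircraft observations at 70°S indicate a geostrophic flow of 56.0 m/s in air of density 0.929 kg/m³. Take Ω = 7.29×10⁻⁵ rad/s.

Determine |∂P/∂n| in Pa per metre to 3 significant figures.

7.13×10⁻³ Pa/m

Coriolis parameter at 70°S:
f = 2Ω sin φ = 2 × 7.29×10⁻⁵ × sin 70° = 1.37×10⁻⁴ s⁻¹
Geostrophic balance rearranged: |∂P/∂n| = f ρ V_g
|∂P/∂n| = 1.37×10⁻⁴ × 0.929 × 56.0 = 7.13×10⁻³ Pa/m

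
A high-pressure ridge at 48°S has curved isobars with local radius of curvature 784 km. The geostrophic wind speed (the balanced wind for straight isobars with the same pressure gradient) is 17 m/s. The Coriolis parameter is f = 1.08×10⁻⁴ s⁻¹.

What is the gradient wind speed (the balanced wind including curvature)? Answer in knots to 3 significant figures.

Around a high, pressure-gradient force acts outward with centrifugal, so Coriolis balances both:
fV = (1/ρ)|∂P/∂n| + V²/R  →  V² − fR·V + fR·V_g = 0
With fR = 1.08×10⁻⁴ × 784×10³ m = 84.7 m/s:
V = [fR − √((fR)² − 4 fR V_g)]/2 = [84.7 − √(84.7² − 4×84.7×17)]/2 = 23.6 m/s
Supergeostrophic (V > V_g = 17 m/s), as expected around a high.
Converting: 23.6 m/s × 1.944 = 45.8 knots

45.8 knots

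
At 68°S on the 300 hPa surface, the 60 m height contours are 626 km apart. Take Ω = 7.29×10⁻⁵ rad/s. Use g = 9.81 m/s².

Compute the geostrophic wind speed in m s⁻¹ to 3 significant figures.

6.96 m s⁻¹

Coriolis parameter at 68°S:
f = 2Ω sin φ = 2 × 7.29×10⁻⁵ × sin 68° = 1.35×10⁻⁴ s⁻¹
Height gradient: |∂Z/∂n| = 60 m / 626000 m = 9.58×10⁻⁵
On a pressure surface, geostrophic balance gives V_g = (g/f)|∂Z/∂n|:
V_g = 9.81 × 9.58×10⁻⁵ / 1.35×10⁻⁴ = 6.96 m/s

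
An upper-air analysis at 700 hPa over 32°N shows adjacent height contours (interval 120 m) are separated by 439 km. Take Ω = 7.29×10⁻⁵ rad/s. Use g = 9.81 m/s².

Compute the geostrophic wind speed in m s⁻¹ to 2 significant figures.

35 m s⁻¹

Coriolis parameter at 32°N:
f = 2Ω sin φ = 2 × 7.29×10⁻⁵ × sin 32° = 7.73×10⁻⁵ s⁻¹
Height gradient: |∂Z/∂n| = 120 m / 439000 m = 2.73×10⁻⁴
On a pressure surface, geostrophic balance gives V_g = (g/f)|∂Z/∂n|:
V_g = 9.81 × 2.73×10⁻⁴ / 7.73×10⁻⁵ = 34.7 m/s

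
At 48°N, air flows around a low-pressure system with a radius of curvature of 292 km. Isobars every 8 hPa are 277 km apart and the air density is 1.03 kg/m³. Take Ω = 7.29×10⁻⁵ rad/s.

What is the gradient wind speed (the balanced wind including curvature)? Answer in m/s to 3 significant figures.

Coriolis parameter at 48°N:
f = 2Ω sin φ = 2 × 7.29×10⁻⁵ × sin 48° = 1.08×10⁻⁴ s⁻¹
Pressure gradient: |∂P/∂n| = 800 Pa / 277000 m = 2.89×10⁻³ Pa/m
Geostrophic speed: V_g = |∂P/∂n|/(fρ) = 2.89×10⁻³/(1.08×10⁻⁴ × 1.03) = 25.9 m/s
Around a low, centrifugal force acts outward with Coriolis, so pressure-gradient force balances both:
(1/ρ)|∂P/∂n| = fV + V²/R  →  V² + fR·V − fR·V_g = 0
With fR = 1.08×10⁻⁴ × 292×10³ m = 31.6 m/s:
V = [−fR + √((fR)² + 4 fR V_g)]/2 = [−31.6 + √(31.6² + 4×31.6×25.9)]/2 = 16.9 m/s
Subgeostrophic (V < V_g = 25.9 m/s), as expected around a low.

16.9 m/s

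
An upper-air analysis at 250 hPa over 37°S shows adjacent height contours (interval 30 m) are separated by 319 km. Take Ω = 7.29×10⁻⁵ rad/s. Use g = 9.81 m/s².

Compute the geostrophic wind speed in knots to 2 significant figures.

20 knots

Coriolis parameter at 37°S:
f = 2Ω sin φ = 2 × 7.29×10⁻⁵ × sin 37° = 8.77×10⁻⁵ s⁻¹
Height gradient: |∂Z/∂n| = 30 m / 319000 m = 9.40×10⁻⁵
On a pressure surface, geostrophic balance gives V_g = (g/f)|∂Z/∂n|:
V_g = 9.81 × 9.40×10⁻⁵ / 8.77×10⁻⁵ = 10.5 m/s
Converting: 10.5 m/s × 1.944 = 20 knots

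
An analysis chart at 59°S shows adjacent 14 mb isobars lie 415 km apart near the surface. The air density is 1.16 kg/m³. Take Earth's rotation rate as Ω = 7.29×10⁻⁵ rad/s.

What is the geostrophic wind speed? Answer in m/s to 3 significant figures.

23.3 m/s

Coriolis parameter at 59°S:
f = 2Ω sin φ = 2 × 7.29×10⁻⁵ × sin 59° = 1.25×10⁻⁴ s⁻¹
Pressure gradient: |∂P/∂n| = 1400 Pa / 415000 m = 3.37×10⁻³ Pa/m
Geostrophic balance (pressure-gradient force = Coriolis force):
V_g = (1/(fρ)) |∂P/∂n| = 3.37×10⁻³ / (1.25×10⁻⁴ × 1.16) = 23.3 m/s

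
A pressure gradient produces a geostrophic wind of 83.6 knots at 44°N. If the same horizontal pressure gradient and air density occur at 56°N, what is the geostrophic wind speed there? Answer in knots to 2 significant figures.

70 knots

With the same pressure gradient and density, V_g ∝ 1/f ∝ 1/sin φ.
V₂ = V₁ · sin φ₁ / sin φ₂ = 83.6 × sin 44° / sin 56°
V₂ = 83.6 × 0.6947/0.8290 = 70 knots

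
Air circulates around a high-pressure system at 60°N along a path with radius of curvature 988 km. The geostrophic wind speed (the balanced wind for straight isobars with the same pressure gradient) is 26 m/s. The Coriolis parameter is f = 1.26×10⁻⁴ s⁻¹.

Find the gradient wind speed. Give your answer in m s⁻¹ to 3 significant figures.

37.0 m s⁻¹

Around a high, pressure-gradient force acts outward with centrifugal, so Coriolis balances both:
fV = (1/ρ)|∂P/∂n| + V²/R  →  V² − fR·V + fR·V_g = 0
With fR = 1.26×10⁻⁴ × 988×10³ m = 124 m/s:
V = [fR − √((fR)² − 4 fR V_g)]/2 = [124 − √(124² − 4×124×26)]/2 = 37 m/s
Supergeostrophic (V > V_g = 26 m/s), as expected around a high.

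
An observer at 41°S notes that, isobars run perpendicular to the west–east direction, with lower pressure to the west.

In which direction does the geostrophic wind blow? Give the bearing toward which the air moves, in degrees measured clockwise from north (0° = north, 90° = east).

The pressure-gradient force points toward the west (bearing 270°).
Geostrophic balance: in the Southern Hemisphere the Coriolis force deflects motion to the left, so the geostrophic wind blows 90° to the left of the pressure-gradient force (low pressure on the right).
Rotating 270° by 90° counterclockwise gives 180° — the wind blows toward the south.

180°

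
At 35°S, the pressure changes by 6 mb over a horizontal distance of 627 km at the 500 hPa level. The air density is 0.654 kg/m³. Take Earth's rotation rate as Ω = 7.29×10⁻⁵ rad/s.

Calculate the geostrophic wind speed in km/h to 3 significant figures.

63.0 km/h

Coriolis parameter at 35°S:
f = 2Ω sin φ = 2 × 7.29×10⁻⁵ × sin 35° = 8.36×10⁻⁵ s⁻¹
Pressure gradient: |∂P/∂n| = 600 Pa / 627000 m = 9.57×10⁻⁴ Pa/m
Geostrophic balance (pressure-gradient force = Coriolis force):
V_g = (1/(fρ)) |∂P/∂n| = 9.57×10⁻⁴ / (8.36×10⁻⁵ × 0.654) = 17.5 m/s
Converting: 17.5 m/s × 3.6 = 63.0 km/h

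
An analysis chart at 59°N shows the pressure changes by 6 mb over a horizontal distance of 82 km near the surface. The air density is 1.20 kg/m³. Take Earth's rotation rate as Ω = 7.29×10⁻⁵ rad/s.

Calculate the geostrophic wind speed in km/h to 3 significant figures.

Coriolis parameter at 59°N:
f = 2Ω sin φ = 2 × 7.29×10⁻⁵ × sin 59° = 1.25×10⁻⁴ s⁻¹
Pressure gradient: |∂P/∂n| = 600 Pa / 82000 m = 7.32×10⁻³ Pa/m
Geostrophic balance (pressure-gradient force = Coriolis force):
V_g = (1/(fρ)) |∂P/∂n| = 7.32×10⁻³ / (1.25×10⁻⁴ × 1.20) = 48.8 m/s
Converting: 48.8 m/s × 3.6 = 176 km/h

176 km/h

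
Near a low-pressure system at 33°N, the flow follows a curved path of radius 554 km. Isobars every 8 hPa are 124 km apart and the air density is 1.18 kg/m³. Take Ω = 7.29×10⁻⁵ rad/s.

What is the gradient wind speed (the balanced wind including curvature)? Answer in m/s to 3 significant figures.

37.3 m/s

Coriolis parameter at 33°N:
f = 2Ω sin φ = 2 × 7.29×10⁻⁵ × sin 33° = 7.94×10⁻⁵ s⁻¹
Pressure gradient: |∂P/∂n| = 800 Pa / 124000 m = 6.45×10⁻³ Pa/m
Geostrophic speed: V_g = |∂P/∂n|/(fρ) = 6.45×10⁻³/(7.94×10⁻⁵ × 1.18) = 68.9 m/s
Around a low, centrifugal force acts outward with Coriolis, so pressure-gradient force balances both:
(1/ρ)|∂P/∂n| = fV + V²/R  →  V² + fR·V − fR·V_g = 0
With fR = 7.94×10⁻⁵ × 554×10³ m = 44.0 m/s:
V = [−fR + √((fR)² + 4 fR V_g)]/2 = [−44.0 + √(44.0² + 4×44.0×68.9)]/2 = 37.3 m/s
Subgeostrophic (V < V_g = 68.9 m/s), as expected around a low.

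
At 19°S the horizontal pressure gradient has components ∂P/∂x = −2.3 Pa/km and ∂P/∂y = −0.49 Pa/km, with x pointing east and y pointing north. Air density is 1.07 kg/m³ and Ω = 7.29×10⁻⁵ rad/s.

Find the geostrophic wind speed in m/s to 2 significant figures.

46 m/s

Coriolis parameter at 19°S:
f = 2Ω sin φ = 2 × 7.29×10⁻⁵ × sin 19° = 4.75×10⁻⁵ s⁻¹
In the Southern Hemisphere f is negative: f = −4.75×10⁻⁵ s⁻¹.
Component geostrophic relations (x east, y north):
u_g = −(1/(fρ)) ∂P/∂y,  v_g = (1/(fρ)) ∂P/∂x
u_g = −(−0.49×10⁻³)/(−4.75×10⁻⁵ × 1.07) = −9.65 m/s;  v_g = (−2.3×10⁻³)/(−4.75×10⁻⁵ × 1.07) = 45.3 m/s
|V_g| = √(u_g² + v_g²) = 46.3 m/s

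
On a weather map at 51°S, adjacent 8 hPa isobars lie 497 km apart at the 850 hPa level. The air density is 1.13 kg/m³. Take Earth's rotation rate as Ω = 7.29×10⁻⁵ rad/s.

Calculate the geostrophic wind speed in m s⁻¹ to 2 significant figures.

13 m s⁻¹

Coriolis parameter at 51°S:
f = 2Ω sin φ = 2 × 7.29×10⁻⁵ × sin 51° = 1.13×10⁻⁴ s⁻¹
Pressure gradient: |∂P/∂n| = 800 Pa / 497000 m = 1.61×10⁻³ Pa/m
Geostrophic balance (pressure-gradient force = Coriolis force):
V_g = (1/(fρ)) |∂P/∂n| = 1.61×10⁻³ / (1.13×10⁻⁴ × 1.13) = 12.6 m/s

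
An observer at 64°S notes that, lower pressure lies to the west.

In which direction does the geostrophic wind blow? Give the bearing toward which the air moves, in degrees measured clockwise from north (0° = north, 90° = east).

The pressure-gradient force points toward the west (bearing 270°).
Geostrophic balance: in the Southern Hemisphere the Coriolis force deflects motion to the left, so the geostrophic wind blows 90° to the left of the pressure-gradient force (low pressure on the right).
Rotating 270° by 90° counterclockwise gives 180° — the wind blows toward the south.

180°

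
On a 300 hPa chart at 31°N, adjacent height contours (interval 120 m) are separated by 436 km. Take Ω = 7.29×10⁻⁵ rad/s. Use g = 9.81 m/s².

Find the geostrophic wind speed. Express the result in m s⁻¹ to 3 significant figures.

Coriolis parameter at 31°N:
f = 2Ω sin φ = 2 × 7.29×10⁻⁵ × sin 31° = 7.51×10⁻⁵ s⁻¹
Height gradient: |∂Z/∂n| = 120 m / 436000 m = 2.75×10⁻⁴
On a pressure surface, geostrophic balance gives V_g = (g/f)|∂Z/∂n|:
V_g = 9.81 × 2.75×10⁻⁴ / 7.51×10⁻⁵ = 36.0 m/s

36.0 m s⁻¹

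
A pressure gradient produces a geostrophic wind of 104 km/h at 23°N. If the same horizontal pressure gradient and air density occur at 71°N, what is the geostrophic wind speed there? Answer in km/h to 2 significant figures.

With the same pressure gradient and density, V_g ∝ 1/f ∝ 1/sin φ.
V₂ = V₁ · sin φ₁ / sin φ₂ = 104 × sin 23° / sin 71°
V₂ = 104 × 0.3907/0.9455 = 43 km/h

43 km/h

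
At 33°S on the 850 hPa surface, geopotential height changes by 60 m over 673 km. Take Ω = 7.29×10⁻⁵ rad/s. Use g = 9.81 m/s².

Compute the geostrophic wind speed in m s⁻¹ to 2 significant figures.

11 m s⁻¹

Coriolis parameter at 33°S:
f = 2Ω sin φ = 2 × 7.29×10⁻⁵ × sin 33° = 7.94×10⁻⁵ s⁻¹
Height gradient: |∂Z/∂n| = 60 m / 673000 m = 8.92×10⁻⁵
On a pressure surface, geostrophic balance gives V_g = (g/f)|∂Z/∂n|:
V_g = 9.81 × 8.92×10⁻⁵ / 7.94×10⁻⁵ = 11.0 m/s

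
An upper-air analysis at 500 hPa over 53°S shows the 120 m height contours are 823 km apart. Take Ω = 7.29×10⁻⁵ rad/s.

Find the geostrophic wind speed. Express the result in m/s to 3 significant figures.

Coriolis parameter at 53°S:
f = 2Ω sin φ = 2 × 7.29×10⁻⁵ × sin 53° = 1.16×10⁻⁴ s⁻¹
Height gradient: |∂Z/∂n| = 120 m / 823000 m = 1.46×10⁻⁴
On a pressure surface, geostrophic balance gives V_g = (g/f)|∂Z/∂n|:
V_g = 9.81 × 1.46×10⁻⁴ / 1.16×10⁻⁴ = 12.3 m/s

12.3 m/s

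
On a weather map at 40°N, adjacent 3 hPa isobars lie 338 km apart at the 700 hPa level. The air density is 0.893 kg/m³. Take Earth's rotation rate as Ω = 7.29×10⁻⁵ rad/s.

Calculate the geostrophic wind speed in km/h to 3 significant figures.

Coriolis parameter at 40°N:
f = 2Ω sin φ = 2 × 7.29×10⁻⁵ × sin 40° = 9.37×10⁻⁵ s⁻¹
Pressure gradient: |∂P/∂n| = 300 Pa / 338000 m = 8.88×10⁻⁴ Pa/m
Geostrophic balance (pressure-gradient force = Coriolis force):
V_g = (1/(fρ)) |∂P/∂n| = 8.88×10⁻⁴ / (9.37×10⁻⁵ × 0.893) = 10.6 m/s
Converting: 10.6 m/s × 3.6 = 38.2 km/h

38.2 km/h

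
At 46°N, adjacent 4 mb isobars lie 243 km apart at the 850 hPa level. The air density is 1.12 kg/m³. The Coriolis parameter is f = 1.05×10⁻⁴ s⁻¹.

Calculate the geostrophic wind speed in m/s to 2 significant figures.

14 m/s

Pressure gradient: |∂P/∂n| = 400 Pa / 243000 m = 1.65×10⁻³ Pa/m
Geostrophic balance (pressure-gradient force = Coriolis force):
V_g = (1/(fρ)) |∂P/∂n| = 1.65×10⁻³ / (1.05×10⁻⁴ × 1.12) = 14.0 m/s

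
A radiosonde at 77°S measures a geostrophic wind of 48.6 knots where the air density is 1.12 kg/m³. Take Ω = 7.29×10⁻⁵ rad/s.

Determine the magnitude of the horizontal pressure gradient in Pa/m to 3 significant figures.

3.98×10⁻³ Pa/m

Coriolis parameter at 77°S:
f = 2Ω sin φ = 2 × 7.29×10⁻⁵ × sin 77° = 1.42×10⁻⁴ s⁻¹
Wind speed in SI: 48.6 knots = 25.0 m/s
Geostrophic balance rearranged: |∂P/∂n| = f ρ V_g
|∂P/∂n| = 1.42×10⁻⁴ × 1.12 × 25.0 = 3.98×10⁻³ Pa/m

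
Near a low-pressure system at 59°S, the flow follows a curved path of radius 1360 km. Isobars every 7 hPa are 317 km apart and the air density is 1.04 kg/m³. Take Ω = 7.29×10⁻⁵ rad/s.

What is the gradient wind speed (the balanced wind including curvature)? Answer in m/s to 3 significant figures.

Coriolis parameter at 59°S:
f = 2Ω sin φ = 2 × 7.29×10⁻⁵ × sin 59° = 1.25×10⁻⁴ s⁻¹
Pressure gradient: |∂P/∂n| = 700 Pa / 317000 m = 2.21×10⁻³ Pa/m
Geostrophic speed: V_g = |∂P/∂n|/(fρ) = 2.21×10⁻³/(1.25×10⁻⁴ × 1.04) = 17.0 m/s
Around a low, centrifugal force acts outward with Coriolis, so pressure-gradient force balances both:
(1/ρ)|∂P/∂n| = fV + V²/R  →  V² + fR·V − fR·V_g = 0
With fR = 1.25×10⁻⁴ × 1360×10³ m = 170 m/s:
V = [−fR + √((fR)² + 4 fR V_g)]/2 = [−170 + √(170² + 4×170×17)]/2 = 15.6 m/s
Subgeostrophic (V < V_g = 17 m/s), as expected around a low.

15.6 m/s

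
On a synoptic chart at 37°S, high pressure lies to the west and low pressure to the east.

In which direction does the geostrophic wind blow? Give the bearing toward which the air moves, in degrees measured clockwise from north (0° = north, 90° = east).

000°

The pressure-gradient force points toward the east (bearing 090°).
Geostrophic balance: in the Southern Hemisphere the Coriolis force deflects motion to the left, so the geostrophic wind blows 90° to the left of the pressure-gradient force (low pressure on the right).
Rotating 090° by 90° counterclockwise gives 000° — the wind blows toward the north.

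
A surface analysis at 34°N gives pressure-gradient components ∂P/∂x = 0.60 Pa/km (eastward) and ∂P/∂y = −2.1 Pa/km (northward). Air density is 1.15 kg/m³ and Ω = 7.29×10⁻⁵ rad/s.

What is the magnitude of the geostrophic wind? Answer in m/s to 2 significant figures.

Coriolis parameter at 34°N:
f = 2Ω sin φ = 2 × 7.29×10⁻⁵ × sin 34° = 8.15×10⁻⁵ s⁻¹
Component geostrophic relations (x east, y north):
u_g = −(1/(fρ)) ∂P/∂y,  v_g = (1/(fρ)) ∂P/∂x
u_g = −(−2.1×10⁻³)/(8.15×10⁻⁵ × 1.15) = 22.4 m/s;  v_g = (0.60×10⁻³)/(8.15×10⁻⁵ × 1.15) = 6.40 m/s
|V_g| = √(u_g² + v_g²) = 23.3 m/s

23 m/s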